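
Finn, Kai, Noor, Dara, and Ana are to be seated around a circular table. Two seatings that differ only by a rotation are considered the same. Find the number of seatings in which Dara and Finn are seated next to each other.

12

Treat {Dara, Finn} as one unit (2 internal orders) and seat the resulting 4 units around the table: (3)! circular arrangements.
So 2 × (3)! = 2 × 6 = 12.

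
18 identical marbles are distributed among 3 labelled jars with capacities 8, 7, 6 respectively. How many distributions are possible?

Ignoring the caps, the number of non-negative solutions to x_1+…+x_3 = 18 is C(20,2) = 190.
Subtract solutions that violate a single cap (substitute x_i' = x_i − (cap_i+1)): x_1 ≥ 9 gives C(11,2) = 55; x_2 ≥ 8 gives C(12,2) = 66; x_3 ≥ 7 gives C(13,2) = 78. Together 199.
Add back pairs where two caps are both exceeded: 3 + 6 + 10 = 19.
By inclusion–exclusion the count is 190 − 199 + 19 = 10.

10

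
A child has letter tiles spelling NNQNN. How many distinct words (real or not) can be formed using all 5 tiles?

NNQNN has 5 letters with N appearing 4 times.
Dividing 5! = 120 by 4! = 24 for the repeated letters gives 5.

5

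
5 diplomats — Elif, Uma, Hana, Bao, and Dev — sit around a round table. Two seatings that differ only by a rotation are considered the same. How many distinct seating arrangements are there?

Around a circle, 5 distinct people have 5!/5 = (4)! = 24 rotationally distinct seatings.

24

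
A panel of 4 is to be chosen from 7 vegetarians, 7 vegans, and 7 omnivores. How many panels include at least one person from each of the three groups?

3087

With no constraint there are C(21,4) = 5985 possible selections.
Selections missing a whole group: no vegetarians → C(14,4) = 1001; no vegans → C(14,4) = 1001; no omnivores → C(14,4) = 1001.
Add back selections omitting two groups (i.e. drawn from a single group): C(7,4) + C(7,4) + C(7,4) = 105.
By inclusion–exclusion: 5985 − 3003 + 105 = 3087.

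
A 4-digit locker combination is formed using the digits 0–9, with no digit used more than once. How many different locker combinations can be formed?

5040

This is a permutation of 4 out of 10: P(10,4) = 10!/6!.
10 × 9 × 8 × 7 = 5040.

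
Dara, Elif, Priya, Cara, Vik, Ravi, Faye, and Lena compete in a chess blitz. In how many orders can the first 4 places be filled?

1680

This is an ordered selection of 4 from 8: P(8,4).
That gives 8 × 7 × 6 × 5 = 1680.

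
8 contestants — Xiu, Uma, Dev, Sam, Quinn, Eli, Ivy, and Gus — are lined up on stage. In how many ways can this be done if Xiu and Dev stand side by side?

10080

Treat {Xiu, Dev} as a single unit. There are 7 units to order, and the pair itself can be ordered 2 ways.
That gives 2 × 7! = 2 × 5040 = 10080.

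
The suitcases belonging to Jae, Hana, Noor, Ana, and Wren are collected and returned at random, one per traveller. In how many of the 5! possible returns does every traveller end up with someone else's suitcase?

44

This is the derangement count D_5: permutations of 5 items with no fixed point.
By inclusion–exclusion this is Σ_{j=0}^{5} (−1)^j C(5,j)·(5−j)!.
Computing: 120 − 120 + 60 − 20 + 5 − 1 = 44.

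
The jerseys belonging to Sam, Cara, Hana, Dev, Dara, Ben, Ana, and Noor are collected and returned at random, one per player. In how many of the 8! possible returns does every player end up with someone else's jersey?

Let Aᵢ be the assignments in which player i gets their old jersey. We want the size of the complement of A₁∪…∪A_8.
By inclusion–exclusion this is Σ_{j=0}^{8} (−1)^j C(8,j)·(8−j)!.
Computing: 40320 − 40320 + 20160 − 6720 + 1680 − 336 + 56 − 8 + 1 = 14833.

14833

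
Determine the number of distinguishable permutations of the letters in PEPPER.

60

The 6 letters of PEPPER have repeats: E appearing twice and P appearing 3 times.
Dividing 6! = 720 by 3!·2! = 12 for the repeated letters gives 60.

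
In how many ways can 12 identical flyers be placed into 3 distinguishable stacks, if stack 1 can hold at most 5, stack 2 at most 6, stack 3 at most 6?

Without the upper bounds there are C(14,2) = 91 ways to split 12 among 3 stacks.
Subtract solutions that violate a single cap (substitute x_i' = x_i − (cap_i+1)): x_1 ≥ 6 gives C(8,2) = 28; x_2 ≥ 7 gives C(7,2) = 21; x_3 ≥ 7 gives C(7,2) = 21. Together 70.
No two caps can be exceeded simultaneously, so the pair terms are all 0.
By inclusion–exclusion the count is 91 − 70 + 0 = 21.

21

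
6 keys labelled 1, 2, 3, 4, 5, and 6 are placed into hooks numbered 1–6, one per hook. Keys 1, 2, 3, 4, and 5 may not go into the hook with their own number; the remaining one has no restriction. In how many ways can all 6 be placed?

309

Let Aᵢ (for 1 ≤ i ≤ 5) be the placements that put key i in its forbidden hook. Any j of these fix j positions, leaving (6−j)! ways to fill the rest, and there are C(5,j) ways to pick which j.
By inclusion–exclusion, the number of valid placements is Σ_{j=0}^{5} (−1)^j C(5,j)·(6−j)!.
Computing: 720 − 600 + 240 − 60 + 10 − 1 = 309.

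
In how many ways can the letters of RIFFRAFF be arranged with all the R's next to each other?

Treat the 2 copies of R as a single block. The multiset to arrange is then {RR, A, F, F, F, F, I}, 7 items in all.
That gives (7)!/(4!) = 210 arrangements.

210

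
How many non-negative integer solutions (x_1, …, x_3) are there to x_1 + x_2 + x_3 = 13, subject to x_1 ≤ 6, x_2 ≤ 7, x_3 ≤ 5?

21

By stars and bars, unrestricted non-negative solutions to x_1+…+x_3 = 13 number C(13+2,2) = 105.
Subtract solutions that violate a single cap (substitute x_i' = x_i − (cap_i+1)): x_1 ≥ 7 gives C(8,2) = 28; x_2 ≥ 8 gives C(7,2) = 21; x_3 ≥ 6 gives C(9,2) = 36. Together 85.
Add back pairs where two caps are both exceeded: 0 + 1 + 0 = 1.
By inclusion–exclusion the count is 105 − 85 + 1 = 21.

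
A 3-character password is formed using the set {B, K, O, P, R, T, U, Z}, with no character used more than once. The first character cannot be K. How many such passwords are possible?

294

The first character has 8−1 = 7 choices (anything except K).
The remaining 2 characters are filled from the other 7 symbols without repetition: 7 × 6 = 42.
Total: 7 × 42 = 294.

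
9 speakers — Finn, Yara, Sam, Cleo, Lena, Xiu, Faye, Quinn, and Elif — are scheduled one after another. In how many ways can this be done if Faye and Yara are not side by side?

Of the 9! = 362880 arrangements, those with Faye and Yara adjacent number 2 × 8! = 80640 (treat the pair as a block with 2 internal orders).
So 362880 − 80640 = 282240 arrangements keep them apart.

282240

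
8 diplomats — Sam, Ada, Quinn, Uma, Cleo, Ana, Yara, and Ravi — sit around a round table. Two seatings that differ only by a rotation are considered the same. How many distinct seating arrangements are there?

Fix one person's seat to break rotational symmetry; the remaining 7 people can be arranged in (7)! = 5040 ways.

5040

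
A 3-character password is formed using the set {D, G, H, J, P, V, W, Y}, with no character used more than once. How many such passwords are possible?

336

With no repetition, fill the 3 characters in order: 8 choices, then 7, down to 6.
8 × 7 × 6 = 336.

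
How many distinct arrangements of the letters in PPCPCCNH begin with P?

With the first slot taken by P, it remains to arrange the other 7 letters (PCPCCNH).
Those 7 letters have C appearing 3 times and P appearing twice, giving (7)!/(3!·2!) = 420.

420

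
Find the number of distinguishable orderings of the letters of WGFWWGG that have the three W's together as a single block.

Treat the 3 copies of W as a single block. The multiset to arrange is then {WWW, F, G, G, G}, 5 items in all.
That gives (5)!/(3!) = 20 arrangements.

20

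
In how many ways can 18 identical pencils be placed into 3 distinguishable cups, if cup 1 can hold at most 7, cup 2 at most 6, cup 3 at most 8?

Without the upper bounds there are C(20,2) = 190 ways to split 18 among 3 cups.
Subtract solutions that violate a single cap (substitute x_i' = x_i − (cap_i+1)): x_1 ≥ 8 gives C(12,2) = 66; x_2 ≥ 7 gives C(13,2) = 78; x_3 ≥ 9 gives C(11,2) = 55. Together 199.
Add back pairs where two caps are both exceeded: 10 + 3 + 6 = 19.
By inclusion–exclusion the count is 190 − 199 + 19 = 10.

10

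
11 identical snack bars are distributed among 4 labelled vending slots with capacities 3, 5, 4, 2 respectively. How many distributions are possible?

Ignoring the caps, the number of non-negative solutions to x_1+…+x_4 = 11 is C(14,3) = 364.
Subtract solutions that violate a single cap (substitute x_i' = x_i − (cap_i+1)): x_1 ≥ 4 gives C(10,3) = 120; x_2 ≥ 6 gives C(8,3) = 56; x_3 ≥ 5 gives C(9,3) = 84; x_4 ≥ 3 gives C(11,3) = 165. Together 425.
Add back pairs where two caps are both exceeded: 4 + 10 + 35 + 1 + 10 + 20 = 80.
By inclusion–exclusion the count is 364 − 425 + 80 = 19.

19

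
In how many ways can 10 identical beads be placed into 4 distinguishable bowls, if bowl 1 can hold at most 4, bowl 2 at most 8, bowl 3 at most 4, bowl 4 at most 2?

71

Ignoring the caps, the number of non-negative solutions to x_1+…+x_4 = 10 is C(13,3) = 286.
Subtract solutions that violate a single cap (substitute x_i' = x_i − (cap_i+1)): x_1 ≥ 5 gives C(8,3) = 56; x_2 ≥ 9 gives C(4,3) = 4; x_3 ≥ 5 gives C(8,3) = 56; x_4 ≥ 3 gives C(10,3) = 120. Together 236.
Add back pairs where two caps are both exceeded: 0 + 1 + 10 + 0 + 0 + 10 = 21.
By inclusion–exclusion the count is 286 − 236 + 21 = 71.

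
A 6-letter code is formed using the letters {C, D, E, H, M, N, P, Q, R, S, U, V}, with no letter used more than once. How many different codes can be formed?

665280

Choose and order 6 of the 12 symbols: the first letter has 12 options, the next 11, and so on down to 7.
12 × 11 × 10 × 9 × 8 × 7 = 665280.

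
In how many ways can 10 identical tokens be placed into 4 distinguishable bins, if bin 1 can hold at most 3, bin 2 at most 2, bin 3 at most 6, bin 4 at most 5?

53

Without the upper bounds there are C(13,3) = 286 ways to split 10 among 4 bins.
Subtract solutions that violate a single cap (substitute x_i' = x_i − (cap_i+1)): x_1 ≥ 4 gives C(9,3) = 84; x_2 ≥ 3 gives C(10,3) = 120; x_3 ≥ 7 gives C(6,3) = 20; x_4 ≥ 6 gives C(7,3) = 35. Together 259.
Add back pairs where two caps are both exceeded: 20 + 0 + 1 + 1 + 4 + 0 = 26.
By inclusion–exclusion the count is 286 − 259 + 26 = 53.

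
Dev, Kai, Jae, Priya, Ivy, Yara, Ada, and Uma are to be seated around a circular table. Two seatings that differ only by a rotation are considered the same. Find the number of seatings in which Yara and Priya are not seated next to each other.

All circular seatings of 8 people number (7)! = 5040.
Seatings with Yara beside Priya: treat them as a block with 2 internal orders, giving 2 × (6)! = 1440.
Subtracting, 5040 − 1440 = 3600.

3600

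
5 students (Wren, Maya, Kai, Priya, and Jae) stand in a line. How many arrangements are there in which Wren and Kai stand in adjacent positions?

48

Treat {Wren, Kai} as a single unit. There are 4 units to order, and the pair itself can be ordered 2 ways.
That gives 2 × 4! = 2 × 24 = 48.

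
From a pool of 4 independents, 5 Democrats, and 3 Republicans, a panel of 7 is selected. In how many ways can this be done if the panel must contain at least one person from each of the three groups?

Total 7-person selections from all 12: C(12,7) = 792.
Subtract selections that omit an entire group: no independents → C(8,7) = 8; no Democrats → C(7,7) = 1; no Republicans → C(9,7) = 36.
Add back selections omitting two groups (i.e. drawn from a single group): C(4,7) + C(5,7) + C(3,7) = 0.
By inclusion–exclusion: 792 − 45 + 0 = 747.

747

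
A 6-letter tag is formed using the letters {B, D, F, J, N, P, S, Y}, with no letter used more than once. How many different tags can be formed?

With no repetition, fill the 6 letters in order: 8 choices, then 7, down to 3.
That product is 8 × 7 × 6 × 5 × 4 × 3 = 20160.

20160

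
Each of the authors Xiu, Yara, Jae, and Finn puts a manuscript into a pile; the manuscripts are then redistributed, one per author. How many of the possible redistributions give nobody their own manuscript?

9

Count assignments avoiding every fixed point. For any j of the 4 authors fixed to their own manuscript, the other 4−j can be arranged in (4−j)! ways.
By inclusion–exclusion this is Σ_{j=0}^{4} (−1)^j C(4,j)·(4−j)!.
Computing: 24 − 24 + 12 − 4 + 1 = 9.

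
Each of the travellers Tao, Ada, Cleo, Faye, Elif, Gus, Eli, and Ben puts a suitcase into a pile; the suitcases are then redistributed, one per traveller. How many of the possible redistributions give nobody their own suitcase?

14833

This is the derangement count D_8: permutations of 8 items with no fixed point.
By inclusion–exclusion this is Σ_{j=0}^{8} (−1)^j C(8,j)·(8−j)!.
Computing: 40320 − 40320 + 20160 − 6720 + 1680 − 336 + 56 − 8 + 1 = 14833.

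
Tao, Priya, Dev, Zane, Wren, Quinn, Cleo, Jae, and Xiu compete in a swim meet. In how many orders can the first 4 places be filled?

There are 9 choices for 1st place, 8 for 2nd, and so on down to 6 for position 4.
That gives 9 × 8 × 7 × 6 = 3024.

3024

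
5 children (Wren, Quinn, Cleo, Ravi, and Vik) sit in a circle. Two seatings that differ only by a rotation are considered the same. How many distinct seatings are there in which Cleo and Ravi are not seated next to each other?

12

Without the restriction there are (4)! = 24 seatings.
Those with Cleo next to Ravi: fuse the pair into one unit and seat 4 units around a circle — 2·(3)! = 12.
Subtracting, 24 − 12 = 12.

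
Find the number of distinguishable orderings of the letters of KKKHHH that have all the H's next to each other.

Treat the 3 copies of H as a single block. The multiset to arrange is then {HHH, K, K, K}, 4 items in all.
That gives (4)!/(3!) = 4 arrangements.

4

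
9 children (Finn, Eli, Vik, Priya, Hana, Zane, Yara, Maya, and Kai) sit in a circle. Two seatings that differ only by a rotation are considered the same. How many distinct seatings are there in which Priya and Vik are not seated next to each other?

30240

Without the restriction there are (8)! = 40320 seatings.
Seatings with Priya beside Vik: treat them as a block with 2 internal orders, giving 2 × (7)! = 10080.
Subtracting, 40320 − 10080 = 30240.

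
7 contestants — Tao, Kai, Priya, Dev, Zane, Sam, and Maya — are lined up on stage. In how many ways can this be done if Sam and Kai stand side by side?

Glue Sam and Kai into one block (2 internal orders), leaving 6 units to arrange in a row.
So the count is 2·(6)! = 1440.

1440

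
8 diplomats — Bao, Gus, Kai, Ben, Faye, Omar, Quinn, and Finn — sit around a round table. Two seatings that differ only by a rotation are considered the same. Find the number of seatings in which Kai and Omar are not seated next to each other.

All circular seatings of 8 people number (7)! = 5040.
Seatings with Kai beside Omar: treat them as a block with 2 internal orders, giving 2 × (6)! = 1440.
Subtracting, 5040 − 1440 = 3600.

3600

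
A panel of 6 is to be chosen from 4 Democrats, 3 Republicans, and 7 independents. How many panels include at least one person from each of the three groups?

2331

Total 6-person selections from all 14: C(14,6) = 3003.
Selections missing a whole group: no Democrats → C(10,6) = 210; no Republicans → C(11,6) = 462; no independents → C(7,6) = 7.
Add back selections omitting two groups (i.e. drawn from a single group): C(4,6) + C(3,6) + C(7,6) = 7.
By inclusion–exclusion: 3003 − 679 + 7 = 2331.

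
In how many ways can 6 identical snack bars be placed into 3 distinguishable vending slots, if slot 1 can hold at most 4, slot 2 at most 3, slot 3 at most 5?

18

Without the upper bounds there are C(8,2) = 28 ways to split 6 among 3 vending slots.
Subtract solutions that violate a single cap (substitute x_i' = x_i − (cap_i+1)): x_1 ≥ 5 gives C(3,2) = 3; x_2 ≥ 4 gives C(4,2) = 6; x_3 ≥ 6 gives C(2,2) = 1. Together 10.
No two caps can be exceeded simultaneously, so the pair terms are all 0.
By inclusion–exclusion the count is 28 − 10 + 0 = 18.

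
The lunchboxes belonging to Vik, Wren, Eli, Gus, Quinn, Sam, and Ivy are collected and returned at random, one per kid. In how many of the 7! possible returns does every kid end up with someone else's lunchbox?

1854

Let Aᵢ be the assignments in which kid i gets their own lunchbox. We want the size of the complement of A₁∪…∪A_7.
By inclusion–exclusion this is Σ_{j=0}^{7} (−1)^j C(7,j)·(7−j)!.
Computing: 5040 − 5040 + 2520 − 840 + 210 − 42 + 7 − 1 = 1854.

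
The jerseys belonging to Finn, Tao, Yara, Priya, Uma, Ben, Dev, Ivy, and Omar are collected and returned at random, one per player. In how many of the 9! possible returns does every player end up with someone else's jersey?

Count assignments avoiding every fixed point. For any j of the 9 players fixed to their old jersey, the other 9−j can be arranged in (9−j)! ways.
By inclusion–exclusion this is Σ_{j=0}^{9} (−1)^j C(9,j)·(9−j)!.
Computing: 362880 − 362880 + 181440 − 60480 + 15120 − 3024 + 504 − 72 + 9 − 1 = 133496.

133496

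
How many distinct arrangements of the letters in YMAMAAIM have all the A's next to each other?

120

Treat the 3 copies of A as a single block. The multiset to arrange is then {AAA, I, M, M, M, Y}, 6 items in all.
That gives (6)!/(3!) = 120 arrangements.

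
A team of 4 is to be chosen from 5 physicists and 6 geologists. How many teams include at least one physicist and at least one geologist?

With no constraint there are C(11,4) = 330 possible selections.
Subtract selections that omit an entire group: no physicists → C(6,4) = 15; no geologists → C(5,4) = 5.
Both groups omitted at once is impossible, so 330 − 20 = 310.

310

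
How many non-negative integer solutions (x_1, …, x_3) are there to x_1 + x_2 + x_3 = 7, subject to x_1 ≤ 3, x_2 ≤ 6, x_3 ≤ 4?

By stars and bars, unrestricted non-negative solutions to x_1+…+x_3 = 7 number C(7+2,2) = 36.
Subtract solutions that violate a single cap (substitute x_i' = x_i − (cap_i+1)): x_1 ≥ 4 gives C(5,2) = 10; x_2 ≥ 7 gives C(2,2) = 1; x_3 ≥ 5 gives C(4,2) = 6. Together 17.
No two caps can be exceeded simultaneously, so the pair terms are all 0.
By inclusion–exclusion the count is 36 − 17 + 0 = 19.

19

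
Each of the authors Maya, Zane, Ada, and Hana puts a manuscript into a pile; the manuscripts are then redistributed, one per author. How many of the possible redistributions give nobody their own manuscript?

Count assignments avoiding every fixed point. For any j of the 4 authors fixed to their own manuscript, the other 4−j can be arranged in (4−j)! ways.
By inclusion–exclusion this is Σ_{j=0}^{4} (−1)^j C(4,j)·(4−j)!.
Computing: 24 − 24 + 12 − 4 + 1 = 9.

9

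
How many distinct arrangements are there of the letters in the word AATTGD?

The 6 letters of AATTGD have repeats: A appearing twice and T appearing twice.
The number of distinct arrangements is 6!/(2!·2!) = 720/4 = 180.

180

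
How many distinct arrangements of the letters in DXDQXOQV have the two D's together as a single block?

1260

Treat the 2 copies of D as a single block. The multiset to arrange is then {DD, O, Q, Q, V, X, X}, 7 items in all.
That gives (7)!/(2!·2!) = 1260 arrangements.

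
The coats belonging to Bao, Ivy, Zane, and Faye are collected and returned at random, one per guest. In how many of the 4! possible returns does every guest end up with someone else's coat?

Let Aᵢ be the assignments in which guest i gets their own coat. We want the size of the complement of A₁∪…∪A_4.
By inclusion–exclusion this is Σ_{j=0}^{4} (−1)^j C(4,j)·(4−j)!.
Computing: 24 − 24 + 12 − 4 + 1 = 9.

9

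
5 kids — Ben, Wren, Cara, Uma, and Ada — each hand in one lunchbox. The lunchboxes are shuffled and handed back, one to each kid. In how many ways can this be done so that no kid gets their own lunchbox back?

Let Aᵢ be the assignments in which kid i gets their own lunchbox. We want the size of the complement of A₁∪…∪A_5.
By inclusion–exclusion this is Σ_{j=0}^{5} (−1)^j C(5,j)·(5−j)!.
Computing: 120 − 120 + 60 − 20 + 5 − 1 = 44.

44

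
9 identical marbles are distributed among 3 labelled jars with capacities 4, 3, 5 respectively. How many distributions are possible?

By stars and bars, unrestricted non-negative solutions to x_1+…+x_3 = 9 number C(9+2,2) = 55.
Subtract solutions that violate a single cap (substitute x_i' = x_i − (cap_i+1)): x_1 ≥ 5 gives C(6,2) = 15; x_2 ≥ 4 gives C(7,2) = 21; x_3 ≥ 6 gives C(5,2) = 10. Together 46.
Add back pairs where two caps are both exceeded: 1 + 0 + 0 = 1.
By inclusion–exclusion the count is 55 − 46 + 1 = 10.

10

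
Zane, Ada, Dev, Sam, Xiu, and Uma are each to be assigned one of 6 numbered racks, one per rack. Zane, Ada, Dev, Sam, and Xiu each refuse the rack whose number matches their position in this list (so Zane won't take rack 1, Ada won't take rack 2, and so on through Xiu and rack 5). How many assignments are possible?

309

Let Aᵢ (for 1 ≤ i ≤ 5) be the placements that put person i in their forbidden rack. Any j of these fix j positions, leaving (6−j)! ways to fill the rest, and there are C(5,j) ways to pick which j.
By inclusion–exclusion, the number of valid placements is Σ_{j=0}^{5} (−1)^j C(5,j)·(6−j)!.
Computing: 720 − 600 + 240 − 60 + 10 − 1 = 309.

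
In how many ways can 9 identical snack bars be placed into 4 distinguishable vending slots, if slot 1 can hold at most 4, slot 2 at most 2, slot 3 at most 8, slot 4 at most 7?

100

Without the upper bounds there are C(12,3) = 220 ways to split 9 among 4 vending slots.
Subtract solutions that violate a single cap (substitute x_i' = x_i − (cap_i+1)): x_1 ≥ 5 gives C(7,3) = 35; x_2 ≥ 3 gives C(9,3) = 84; x_3 ≥ 9 gives C(3,3) = 1; x_4 ≥ 8 gives C(4,3) = 4. Together 124.
Add back pairs where two caps are both exceeded: 4 + 0 + 0 + 0 + 0 + 0 = 4.
By inclusion–exclusion the count is 220 − 124 + 4 = 100.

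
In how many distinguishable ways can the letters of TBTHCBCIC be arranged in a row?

15120

The 9 letters of TBTHCBCIC have repeats: B appearing twice, C appearing 3 times, and T appearing twice.
The number of distinct arrangements is 9!/(3!·2!·2!) = 362880/24 = 15120.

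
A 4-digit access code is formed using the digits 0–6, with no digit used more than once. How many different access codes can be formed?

Choose and order 4 of the 7 symbols: the first digit has 7 options, the next 6, then 5, 4.
That product is 7 × 6 × 5 × 4 = 840.

840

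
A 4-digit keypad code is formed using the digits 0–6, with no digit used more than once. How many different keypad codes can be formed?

With no repetition, fill the 4 digits in order: 7 choices, then 6, down to 4.
7 × 6 × 5 × 4 = 840.

840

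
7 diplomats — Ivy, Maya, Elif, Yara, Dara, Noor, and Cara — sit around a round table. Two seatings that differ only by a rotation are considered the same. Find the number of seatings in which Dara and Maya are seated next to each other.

Glue Dara and Maya into a block (2 internal orders). Seating 6 units around a circle gives (5)! arrangements.
So 2 × (5)! = 2 × 120 = 240.

240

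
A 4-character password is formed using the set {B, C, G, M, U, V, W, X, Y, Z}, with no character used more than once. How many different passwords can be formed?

This is a permutation of 4 out of 10: P(10,4) = 10!/6!.
That product is 10 × 9 × 8 × 7 = 5040.

5040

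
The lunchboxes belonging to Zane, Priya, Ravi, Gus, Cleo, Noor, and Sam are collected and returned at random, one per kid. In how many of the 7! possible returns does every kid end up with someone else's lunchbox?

Let Aᵢ be the assignments in which kid i gets their own lunchbox. We want the size of the complement of A₁∪…∪A_7.
By inclusion–exclusion this is Σ_{j=0}^{7} (−1)^j C(7,j)·(7−j)!.
Computing: 5040 − 5040 + 2520 − 840 + 210 − 42 + 7 − 1 = 1854.

1854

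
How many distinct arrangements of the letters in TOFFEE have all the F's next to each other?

Treat the 2 copies of F as a single block. The multiset to arrange is then {FF, E, E, O, T}, 5 items in all.
That gives (5)!/(2!) = 60 arrangements.

60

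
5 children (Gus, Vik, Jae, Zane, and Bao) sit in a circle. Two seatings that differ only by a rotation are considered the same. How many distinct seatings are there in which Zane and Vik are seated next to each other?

12

Treat {Zane, Vik} as one unit (2 internal orders) and seat the resulting 4 units around the table: (3)! circular arrangements.
So 2 × (3)! = 2 × 6 = 12.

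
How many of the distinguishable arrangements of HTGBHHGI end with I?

420

With the last slot taken by I, it remains to arrange the other 7 letters (HTGBHHG).
Those 7 letters have G appearing twice and H appearing 3 times, giving (7)!/(3!·2!) = 420.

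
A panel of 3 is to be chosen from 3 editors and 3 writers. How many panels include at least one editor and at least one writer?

Total 3-person selections from all 6: C(6,3) = 20.
Selections missing a whole group: no editors → C(3,3) = 1; no writers → C(3,3) = 1.
Both groups omitted at once is impossible, so 20 − 2 = 18.

18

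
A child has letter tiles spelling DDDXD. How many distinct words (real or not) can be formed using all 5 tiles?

The 5 letters of DDDXD have repeats: D appearing 4 times.
So there are 5! / (4!) = 5 distinguishable arrangements.

5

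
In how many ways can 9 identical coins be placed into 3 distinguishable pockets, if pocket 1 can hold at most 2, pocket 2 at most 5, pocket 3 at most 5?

9

Without the upper bounds there are C(11,2) = 55 ways to split 9 among 3 pockets.
Subtract solutions that violate a single cap (substitute x_i' = x_i − (cap_i+1)): x_1 ≥ 3 gives C(8,2) = 28; x_2 ≥ 6 gives C(5,2) = 10; x_3 ≥ 6 gives C(5,2) = 10. Together 48.
Add back pairs where two caps are both exceeded: 1 + 1 + 0 = 2.
By inclusion–exclusion the count is 55 − 48 + 2 = 9.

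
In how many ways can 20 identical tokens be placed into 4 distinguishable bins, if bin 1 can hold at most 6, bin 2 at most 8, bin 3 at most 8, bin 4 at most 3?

52

Without the upper bounds there are C(23,3) = 1771 ways to split 20 among 4 bins.
Subtract solutions that violate a single cap (substitute x_i' = x_i − (cap_i+1)): x_1 ≥ 7 gives C(16,3) = 560; x_2 ≥ 9 gives C(14,3) = 364; x_3 ≥ 9 gives C(14,3) = 364; x_4 ≥ 4 gives C(19,3) = 969. Together 2257.
Add back pairs where two caps are both exceeded: 35 + 35 + 220 + 10 + 120 + 120 = 540.
Subtract triples: 0 + 1 + 1 + 0 = 2.
By inclusion–exclusion the count is 1771 − 2257 + 540 − 2 = 52.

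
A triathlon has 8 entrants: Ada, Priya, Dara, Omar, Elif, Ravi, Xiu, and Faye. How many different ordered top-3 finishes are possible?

336

This is an ordered selection of 3 from 8: P(8,3).
That gives 8 × 7 × 6 = 336.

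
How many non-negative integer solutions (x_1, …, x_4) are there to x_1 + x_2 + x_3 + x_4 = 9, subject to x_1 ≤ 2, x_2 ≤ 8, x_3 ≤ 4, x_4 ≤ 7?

100

Without the upper bounds there are C(12,3) = 220 ways to split 9 among 4 variables.
Subtract solutions that violate a single cap (substitute x_i' = x_i − (cap_i+1)): x_1 ≥ 3 gives C(9,3) = 84; x_2 ≥ 9 gives C(3,3) = 1; x_3 ≥ 5 gives C(7,3) = 35; x_4 ≥ 8 gives C(4,3) = 4. Together 124.
Add back pairs where two caps are both exceeded: 0 + 4 + 0 + 0 + 0 + 0 = 4.
By inclusion–exclusion the count is 220 − 124 + 4 = 100.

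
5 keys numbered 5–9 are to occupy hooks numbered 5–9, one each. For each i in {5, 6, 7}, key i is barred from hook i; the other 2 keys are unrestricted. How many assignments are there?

Let Aᵢ (for i ∈ {5, 6, 7}) be the placements that put key i in its forbidden hook. Any j of these fix j positions, leaving (5−j)! ways to fill the rest, and there are C(3,j) ways to pick which j.
By inclusion–exclusion, the number of valid placements is Σ_{j=0}^{3} (−1)^j C(3,j)·(5−j)!.
Computing: 120 − 72 + 18 − 2 = 64.

64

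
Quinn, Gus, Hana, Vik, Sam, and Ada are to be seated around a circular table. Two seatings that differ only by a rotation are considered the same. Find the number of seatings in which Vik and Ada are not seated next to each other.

Without the restriction there are (5)! = 120 seatings.
Those with Vik next to Ada: fuse the pair into one unit and seat 5 units around a circle — 2·(4)! = 48.
Subtracting, 120 − 48 = 72.

72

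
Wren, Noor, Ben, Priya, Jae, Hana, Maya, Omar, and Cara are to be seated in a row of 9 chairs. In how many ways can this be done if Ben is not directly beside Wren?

282240

Of the 9! = 362880 arrangements, those with Ben and Wren adjacent number 2 × 8! = 80640 (treat the pair as a block with 2 internal orders).
Complementary counting: 362880 − 80640 = 282240.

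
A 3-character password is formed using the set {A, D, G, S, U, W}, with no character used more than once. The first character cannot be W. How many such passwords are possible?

100

The first character has 6−1 = 5 choices (anything except W).
The remaining 2 characters are filled from the other 5 symbols without repetition: 5 × 4 = 20.
Total: 5 × 20 = 100.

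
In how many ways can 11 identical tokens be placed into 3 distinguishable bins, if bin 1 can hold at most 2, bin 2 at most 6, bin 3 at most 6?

Ignoring the caps, the number of non-negative solutions to x_1+…+x_3 = 11 is C(13,2) = 78.
Subtract solutions that violate a single cap (substitute x_i' = x_i − (cap_i+1)): x_1 ≥ 3 gives C(10,2) = 45; x_2 ≥ 7 gives C(6,2) = 15; x_3 ≥ 7 gives C(6,2) = 15. Together 75.
Add back pairs where two caps are both exceeded: 3 + 3 + 0 = 6.
By inclusion–exclusion the count is 78 − 75 + 6 = 9.

9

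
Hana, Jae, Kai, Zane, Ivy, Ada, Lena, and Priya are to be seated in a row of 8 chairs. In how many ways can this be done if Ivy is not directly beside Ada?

There are 8! = 40320 arrangements in all. If Ivy and Ada are adjacent, merging them into one block gives 2·(7)! = 10080 arrangements.
Complementary counting: 40320 − 10080 = 30240.

30240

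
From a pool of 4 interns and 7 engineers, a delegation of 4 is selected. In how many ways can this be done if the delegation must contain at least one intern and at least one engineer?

294

Unrestricted: C(11,4) = 330 ways to pick any 4 of the 11.
Subtract selections that omit an entire group: no interns → C(7,4) = 35; no engineers → C(4,4) = 1.
Both groups omitted at once is impossible, so 330 − 36 = 294.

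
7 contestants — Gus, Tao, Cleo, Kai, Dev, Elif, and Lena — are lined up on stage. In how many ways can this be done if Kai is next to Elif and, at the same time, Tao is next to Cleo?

Treat {Kai,Elif} as one block (2 orders) and {Tao,Cleo} as another (2 orders).
That leaves 5 units to arrange: 2 × 2 × 5! = 4 × 120 = 480.

480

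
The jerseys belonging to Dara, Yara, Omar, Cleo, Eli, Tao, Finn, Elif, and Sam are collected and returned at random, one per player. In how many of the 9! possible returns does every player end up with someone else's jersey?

This is the derangement count D_9: permutations of 9 items with no fixed point.
By inclusion–exclusion this is Σ_{j=0}^{9} (−1)^j C(9,j)·(9−j)!.
Computing: 362880 − 362880 + 181440 − 60480 + 15120 − 3024 + 504 − 72 + 9 − 1 = 133496.

133496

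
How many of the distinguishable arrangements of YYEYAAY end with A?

30

Fix A in the last position and arrange the remaining 6 letters.
Those 6 letters have Y appearing 4 times, giving (6)!/(4!) = 30.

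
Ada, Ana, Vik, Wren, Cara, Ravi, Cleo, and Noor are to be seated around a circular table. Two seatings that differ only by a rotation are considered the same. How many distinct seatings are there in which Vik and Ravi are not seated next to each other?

Without the restriction there are (7)! = 5040 seatings.
Those with Vik next to Ravi: fuse the pair into one unit and seat 7 units around a circle — 2·(6)! = 1440.
Subtracting, 5040 − 1440 = 3600.

3600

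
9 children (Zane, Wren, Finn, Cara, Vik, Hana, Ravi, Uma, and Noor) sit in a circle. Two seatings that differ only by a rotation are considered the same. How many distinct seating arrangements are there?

40320

Seat Zane anywhere (absorbing the rotational symmetry), then permute the other 8: (8)! = 40320.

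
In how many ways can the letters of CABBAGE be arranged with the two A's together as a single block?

Treat the 2 copies of A as a single block. The multiset to arrange is then {AA, B, B, C, E, G}, 6 items in all.
That gives (6)!/(2!) = 360 arrangements.

360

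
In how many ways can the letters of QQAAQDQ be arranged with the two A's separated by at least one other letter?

75

Total arrangements of QQAAQDQ: 7!/(4!·2!) = 105.
Arrangements with the A's together: treat AA as one letter, giving (6)!/(4!) = 30.
Subtracting, 105 − 30 = 75 arrangements keep the A's apart.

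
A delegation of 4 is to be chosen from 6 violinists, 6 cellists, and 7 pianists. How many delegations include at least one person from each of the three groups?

2016

With no constraint there are C(19,4) = 3876 possible selections.
Selections missing a whole group: no violinists → C(13,4) = 715; no cellists → C(13,4) = 715; no pianists → C(12,4) = 495.
Add back selections omitting two groups (i.e. drawn from a single group): C(6,4) + C(6,4) + C(7,4) = 65.
By inclusion–exclusion: 3876 − 1925 + 65 = 2016.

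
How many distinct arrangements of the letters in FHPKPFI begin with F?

With the first slot taken by F, it remains to arrange the other 6 letters (HPKPFI).
Those 6 letters have P appearing twice, giving (6)!/(2!) = 360.

360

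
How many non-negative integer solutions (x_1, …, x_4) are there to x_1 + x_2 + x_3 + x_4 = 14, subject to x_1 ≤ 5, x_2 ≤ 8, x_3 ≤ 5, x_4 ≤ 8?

Without the upper bounds there are C(17,3) = 680 ways to split 14 among 4 variables.
Subtract solutions that violate a single cap (substitute x_i' = x_i − (cap_i+1)): x_1 ≥ 6 gives C(11,3) = 165; x_2 ≥ 9 gives C(8,3) = 56; x_3 ≥ 6 gives C(11,3) = 165; x_4 ≥ 9 gives C(8,3) = 56. Together 442.
Add back pairs where two caps are both exceeded: 0 + 10 + 0 + 0 + 0 + 0 = 10.
By inclusion–exclusion the count is 680 − 442 + 10 = 248.

248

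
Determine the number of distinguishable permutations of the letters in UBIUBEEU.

1680

The 8 letters of UBIUBEEU have repeats: B appearing twice, E appearing twice, and U appearing 3 times.
Dividing 8! = 40320 by 3!·2!·2! = 24 for the repeated letters gives 1680.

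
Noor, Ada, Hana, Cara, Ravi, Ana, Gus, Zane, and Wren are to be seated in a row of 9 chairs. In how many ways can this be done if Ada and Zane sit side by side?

Treat {Ada, Zane} as a single unit. There are 8 units to order, and the pair itself can be ordered 2 ways.
So the count is 2·(8)! = 80640.

80640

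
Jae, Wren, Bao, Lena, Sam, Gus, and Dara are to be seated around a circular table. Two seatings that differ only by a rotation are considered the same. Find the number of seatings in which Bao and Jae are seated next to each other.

Glue Bao and Jae into a block (2 internal orders). Seating 6 units around a circle gives (5)! arrangements.
So 2 × (5)! = 2 × 120 = 240.

240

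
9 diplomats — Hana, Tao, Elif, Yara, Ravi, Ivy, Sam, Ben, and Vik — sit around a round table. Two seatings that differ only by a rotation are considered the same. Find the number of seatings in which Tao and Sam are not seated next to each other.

30240

Without the restriction there are (8)! = 40320 seatings.
Those with Tao next to Sam: fuse the pair into one unit and seat 8 units around a circle — 2·(7)! = 10080.
Subtracting, 40320 − 10080 = 30240.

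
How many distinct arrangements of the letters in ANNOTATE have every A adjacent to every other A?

1260

Treat the 2 copies of A as a single block. The multiset to arrange is then {AA, E, N, N, O, T, T}, 7 items in all.
That gives (7)!/(2!·2!) = 1260 arrangements.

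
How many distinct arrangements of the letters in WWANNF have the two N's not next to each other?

120

Total arrangements of WWANNF: 6!/(2!·2!) = 180.
Arrangements with the N's together: treat NN as one letter, giving (5)!/(2!) = 60.
Hence 180 − 60 = 120.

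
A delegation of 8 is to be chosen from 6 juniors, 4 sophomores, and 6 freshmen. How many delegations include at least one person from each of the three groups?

Total 8-person selections from all 16: C(16,8) = 12870.
Subtract selections that omit an entire group: no juniors → C(10,8) = 45; no sophomores → C(12,8) = 495; no freshmen → C(10,8) = 45.
Add back selections omitting two groups (i.e. drawn from a single group): C(6,8) + C(4,8) + C(6,8) = 0.
By inclusion–exclusion: 12870 − 585 + 0 = 12285.

12285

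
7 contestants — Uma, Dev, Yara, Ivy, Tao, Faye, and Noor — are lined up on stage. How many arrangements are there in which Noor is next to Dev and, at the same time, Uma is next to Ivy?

480

Treat {Noor,Dev} as one block (2 orders) and {Uma,Ivy} as another (2 orders).
That leaves 5 units to arrange: 2 × 2 × 5! = 4 × 120 = 480.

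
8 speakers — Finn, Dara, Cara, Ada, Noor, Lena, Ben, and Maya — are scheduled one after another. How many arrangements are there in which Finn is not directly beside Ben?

Of the 8! = 40320 arrangements, those with Finn and Ben adjacent number 2 × 7! = 10080 (treat the pair as a block with 2 internal orders).
So 40320 − 10080 = 30240 arrangements keep them apart.

30240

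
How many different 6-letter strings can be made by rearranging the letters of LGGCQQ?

180

Letter multiplicities in LGGCQQ: C×1, G×2, L×1, Q×2.
So there are 6! / (2!·2!) = 180 distinguishable arrangements.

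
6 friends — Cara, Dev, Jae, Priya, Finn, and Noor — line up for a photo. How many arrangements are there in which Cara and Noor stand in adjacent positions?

240

Glue Cara and Noor into one block (2 internal orders), leaving 5 units to arrange in a row.
That gives 2 × 5! = 2 × 120 = 240.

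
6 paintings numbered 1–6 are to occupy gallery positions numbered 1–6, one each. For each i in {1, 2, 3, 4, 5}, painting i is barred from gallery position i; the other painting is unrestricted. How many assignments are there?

309

Let Aᵢ (for 1 ≤ i ≤ 5) be the placements that put painting i in its forbidden gallery position. Any j of these fix j positions, leaving (6−j)! ways to fill the rest, and there are C(5,j) ways to pick which j.
By inclusion–exclusion, the number of valid placements is Σ_{j=0}^{5} (−1)^j C(5,j)·(6−j)!.
Computing: 720 − 600 + 240 − 60 + 10 − 1 = 309.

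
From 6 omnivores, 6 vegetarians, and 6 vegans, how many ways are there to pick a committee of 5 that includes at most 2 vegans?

7062

Split by how many vegans are chosen (0 through 2).
Sum: C(6,0)·C(12,5) + C(6,1)·C(12,4) + C(6,2)·C(12,3) = 792 + 2970 + 3300 = 7062.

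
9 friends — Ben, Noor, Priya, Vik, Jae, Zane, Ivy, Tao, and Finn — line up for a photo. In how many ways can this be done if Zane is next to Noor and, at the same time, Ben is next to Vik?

Treat {Zane,Noor} as one block (2 orders) and {Ben,Vik} as another (2 orders).
That leaves 7 units to arrange: 2 × 2 × 7! = 4 × 5040 = 20160.

20160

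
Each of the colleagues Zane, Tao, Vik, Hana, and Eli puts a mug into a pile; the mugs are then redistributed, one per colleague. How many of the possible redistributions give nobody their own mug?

This is the derangement count D_5: permutations of 5 items with no fixed point.
By inclusion–exclusion this is Σ_{j=0}^{5} (−1)^j C(5,j)·(5−j)!.
Computing: 120 − 120 + 60 − 20 + 5 − 1 = 44.

44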